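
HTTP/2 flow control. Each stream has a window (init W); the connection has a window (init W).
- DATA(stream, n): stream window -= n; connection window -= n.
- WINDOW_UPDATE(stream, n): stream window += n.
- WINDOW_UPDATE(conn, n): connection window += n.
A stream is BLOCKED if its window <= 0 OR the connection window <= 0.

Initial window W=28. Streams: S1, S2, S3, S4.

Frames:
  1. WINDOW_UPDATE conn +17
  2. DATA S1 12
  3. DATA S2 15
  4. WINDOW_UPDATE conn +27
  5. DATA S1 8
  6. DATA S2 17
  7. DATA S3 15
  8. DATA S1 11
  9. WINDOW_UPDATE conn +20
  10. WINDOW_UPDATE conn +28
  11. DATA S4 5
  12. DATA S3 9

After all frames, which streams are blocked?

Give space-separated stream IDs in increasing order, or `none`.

Answer: S1 S2

Derivation:
Op 1: conn=45 S1=28 S2=28 S3=28 S4=28 blocked=[]
Op 2: conn=33 S1=16 S2=28 S3=28 S4=28 blocked=[]
Op 3: conn=18 S1=16 S2=13 S3=28 S4=28 blocked=[]
Op 4: conn=45 S1=16 S2=13 S3=28 S4=28 blocked=[]
Op 5: conn=37 S1=8 S2=13 S3=28 S4=28 blocked=[]
Op 6: conn=20 S1=8 S2=-4 S3=28 S4=28 blocked=[2]
Op 7: conn=5 S1=8 S2=-4 S3=13 S4=28 blocked=[2]
Op 8: conn=-6 S1=-3 S2=-4 S3=13 S4=28 blocked=[1, 2, 3, 4]
Op 9: conn=14 S1=-3 S2=-4 S3=13 S4=28 blocked=[1, 2]
Op 10: conn=42 S1=-3 S2=-4 S3=13 S4=28 blocked=[1, 2]
Op 11: conn=37 S1=-3 S2=-4 S3=13 S4=23 blocked=[1, 2]
Op 12: conn=28 S1=-3 S2=-4 S3=4 S4=23 blocked=[1, 2]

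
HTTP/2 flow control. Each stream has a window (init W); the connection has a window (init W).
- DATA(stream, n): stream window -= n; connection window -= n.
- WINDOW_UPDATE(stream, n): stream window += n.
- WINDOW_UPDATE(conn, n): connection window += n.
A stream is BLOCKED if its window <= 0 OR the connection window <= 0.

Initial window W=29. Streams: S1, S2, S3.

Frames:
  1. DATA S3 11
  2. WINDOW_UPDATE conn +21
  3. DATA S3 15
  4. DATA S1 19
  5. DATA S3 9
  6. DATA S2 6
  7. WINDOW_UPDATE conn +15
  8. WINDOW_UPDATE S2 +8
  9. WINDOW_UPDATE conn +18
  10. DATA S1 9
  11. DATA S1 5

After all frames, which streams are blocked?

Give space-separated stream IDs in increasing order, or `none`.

Op 1: conn=18 S1=29 S2=29 S3=18 blocked=[]
Op 2: conn=39 S1=29 S2=29 S3=18 blocked=[]
Op 3: conn=24 S1=29 S2=29 S3=3 blocked=[]
Op 4: conn=5 S1=10 S2=29 S3=3 blocked=[]
Op 5: conn=-4 S1=10 S2=29 S3=-6 blocked=[1, 2, 3]
Op 6: conn=-10 S1=10 S2=23 S3=-6 blocked=[1, 2, 3]
Op 7: conn=5 S1=10 S2=23 S3=-6 blocked=[3]
Op 8: conn=5 S1=10 S2=31 S3=-6 blocked=[3]
Op 9: conn=23 S1=10 S2=31 S3=-6 blocked=[3]
Op 10: conn=14 S1=1 S2=31 S3=-6 blocked=[3]
Op 11: conn=9 S1=-4 S2=31 S3=-6 blocked=[1, 3]

Answer: S1 S3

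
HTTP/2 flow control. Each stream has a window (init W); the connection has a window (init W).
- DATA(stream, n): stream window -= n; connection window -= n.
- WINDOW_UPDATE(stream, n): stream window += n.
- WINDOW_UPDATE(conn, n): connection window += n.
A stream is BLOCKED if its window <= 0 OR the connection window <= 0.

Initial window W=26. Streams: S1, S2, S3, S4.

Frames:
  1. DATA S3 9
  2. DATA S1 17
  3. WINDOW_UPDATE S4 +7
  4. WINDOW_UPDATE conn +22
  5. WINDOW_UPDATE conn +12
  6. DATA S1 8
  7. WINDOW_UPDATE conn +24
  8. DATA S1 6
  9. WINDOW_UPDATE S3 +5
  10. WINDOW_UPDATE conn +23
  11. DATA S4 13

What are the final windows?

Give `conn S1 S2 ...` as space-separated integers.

Op 1: conn=17 S1=26 S2=26 S3=17 S4=26 blocked=[]
Op 2: conn=0 S1=9 S2=26 S3=17 S4=26 blocked=[1, 2, 3, 4]
Op 3: conn=0 S1=9 S2=26 S3=17 S4=33 blocked=[1, 2, 3, 4]
Op 4: conn=22 S1=9 S2=26 S3=17 S4=33 blocked=[]
Op 5: conn=34 S1=9 S2=26 S3=17 S4=33 blocked=[]
Op 6: conn=26 S1=1 S2=26 S3=17 S4=33 blocked=[]
Op 7: conn=50 S1=1 S2=26 S3=17 S4=33 blocked=[]
Op 8: conn=44 S1=-5 S2=26 S3=17 S4=33 blocked=[1]
Op 9: conn=44 S1=-5 S2=26 S3=22 S4=33 blocked=[1]
Op 10: conn=67 S1=-5 S2=26 S3=22 S4=33 blocked=[1]
Op 11: conn=54 S1=-5 S2=26 S3=22 S4=20 blocked=[1]

Answer: 54 -5 26 22 20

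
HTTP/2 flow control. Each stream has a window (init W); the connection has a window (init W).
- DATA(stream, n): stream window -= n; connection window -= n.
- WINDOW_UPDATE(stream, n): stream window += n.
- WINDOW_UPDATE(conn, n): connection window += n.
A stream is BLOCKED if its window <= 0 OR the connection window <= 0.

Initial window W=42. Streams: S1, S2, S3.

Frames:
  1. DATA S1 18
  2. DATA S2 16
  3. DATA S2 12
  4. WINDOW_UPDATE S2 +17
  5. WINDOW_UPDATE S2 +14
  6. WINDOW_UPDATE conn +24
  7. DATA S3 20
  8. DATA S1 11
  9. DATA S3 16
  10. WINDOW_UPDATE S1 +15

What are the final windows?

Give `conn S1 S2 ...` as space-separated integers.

Answer: -27 28 45 6

Derivation:
Op 1: conn=24 S1=24 S2=42 S3=42 blocked=[]
Op 2: conn=8 S1=24 S2=26 S3=42 blocked=[]
Op 3: conn=-4 S1=24 S2=14 S3=42 blocked=[1, 2, 3]
Op 4: conn=-4 S1=24 S2=31 S3=42 blocked=[1, 2, 3]
Op 5: conn=-4 S1=24 S2=45 S3=42 blocked=[1, 2, 3]
Op 6: conn=20 S1=24 S2=45 S3=42 blocked=[]
Op 7: conn=0 S1=24 S2=45 S3=22 blocked=[1, 2, 3]
Op 8: conn=-11 S1=13 S2=45 S3=22 blocked=[1, 2, 3]
Op 9: conn=-27 S1=13 S2=45 S3=6 blocked=[1, 2, 3]
Op 10: conn=-27 S1=28 S2=45 S3=6 blocked=[1, 2, 3]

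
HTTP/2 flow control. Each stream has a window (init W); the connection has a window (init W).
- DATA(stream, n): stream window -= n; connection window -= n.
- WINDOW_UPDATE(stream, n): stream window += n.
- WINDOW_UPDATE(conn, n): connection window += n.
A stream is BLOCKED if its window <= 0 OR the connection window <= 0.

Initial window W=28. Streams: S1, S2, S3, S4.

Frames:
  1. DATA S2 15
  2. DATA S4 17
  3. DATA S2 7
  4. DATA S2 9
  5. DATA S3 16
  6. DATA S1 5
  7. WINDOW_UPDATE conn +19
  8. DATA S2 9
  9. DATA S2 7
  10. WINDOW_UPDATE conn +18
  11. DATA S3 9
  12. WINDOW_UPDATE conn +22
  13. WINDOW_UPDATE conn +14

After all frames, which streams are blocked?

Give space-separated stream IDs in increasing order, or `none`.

Answer: S2

Derivation:
Op 1: conn=13 S1=28 S2=13 S3=28 S4=28 blocked=[]
Op 2: conn=-4 S1=28 S2=13 S3=28 S4=11 blocked=[1, 2, 3, 4]
Op 3: conn=-11 S1=28 S2=6 S3=28 S4=11 blocked=[1, 2, 3, 4]
Op 4: conn=-20 S1=28 S2=-3 S3=28 S4=11 blocked=[1, 2, 3, 4]
Op 5: conn=-36 S1=28 S2=-3 S3=12 S4=11 blocked=[1, 2, 3, 4]
Op 6: conn=-41 S1=23 S2=-3 S3=12 S4=11 blocked=[1, 2, 3, 4]
Op 7: conn=-22 S1=23 S2=-3 S3=12 S4=11 blocked=[1, 2, 3, 4]
Op 8: conn=-31 S1=23 S2=-12 S3=12 S4=11 blocked=[1, 2, 3, 4]
Op 9: conn=-38 S1=23 S2=-19 S3=12 S4=11 blocked=[1, 2, 3, 4]
Op 10: conn=-20 S1=23 S2=-19 S3=12 S4=11 blocked=[1, 2, 3, 4]
Op 11: conn=-29 S1=23 S2=-19 S3=3 S4=11 blocked=[1, 2, 3, 4]
Op 12: conn=-7 S1=23 S2=-19 S3=3 S4=11 blocked=[1, 2, 3, 4]
Op 13: conn=7 S1=23 S2=-19 S3=3 S4=11 blocked=[2]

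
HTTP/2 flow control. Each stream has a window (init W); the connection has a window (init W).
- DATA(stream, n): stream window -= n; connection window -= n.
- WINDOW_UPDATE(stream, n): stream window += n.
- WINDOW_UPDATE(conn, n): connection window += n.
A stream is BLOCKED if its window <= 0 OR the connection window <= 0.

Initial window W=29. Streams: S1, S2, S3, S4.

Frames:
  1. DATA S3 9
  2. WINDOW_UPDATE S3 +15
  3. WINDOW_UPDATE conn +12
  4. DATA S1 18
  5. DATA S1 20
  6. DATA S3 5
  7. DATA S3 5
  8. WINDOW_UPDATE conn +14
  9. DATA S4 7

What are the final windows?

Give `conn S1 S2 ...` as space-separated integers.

Answer: -9 -9 29 25 22

Derivation:
Op 1: conn=20 S1=29 S2=29 S3=20 S4=29 blocked=[]
Op 2: conn=20 S1=29 S2=29 S3=35 S4=29 blocked=[]
Op 3: conn=32 S1=29 S2=29 S3=35 S4=29 blocked=[]
Op 4: conn=14 S1=11 S2=29 S3=35 S4=29 blocked=[]
Op 5: conn=-6 S1=-9 S2=29 S3=35 S4=29 blocked=[1, 2, 3, 4]
Op 6: conn=-11 S1=-9 S2=29 S3=30 S4=29 blocked=[1, 2, 3, 4]
Op 7: conn=-16 S1=-9 S2=29 S3=25 S4=29 blocked=[1, 2, 3, 4]
Op 8: conn=-2 S1=-9 S2=29 S3=25 S4=29 blocked=[1, 2, 3, 4]
Op 9: conn=-9 S1=-9 S2=29 S3=25 S4=22 blocked=[1, 2, 3, 4]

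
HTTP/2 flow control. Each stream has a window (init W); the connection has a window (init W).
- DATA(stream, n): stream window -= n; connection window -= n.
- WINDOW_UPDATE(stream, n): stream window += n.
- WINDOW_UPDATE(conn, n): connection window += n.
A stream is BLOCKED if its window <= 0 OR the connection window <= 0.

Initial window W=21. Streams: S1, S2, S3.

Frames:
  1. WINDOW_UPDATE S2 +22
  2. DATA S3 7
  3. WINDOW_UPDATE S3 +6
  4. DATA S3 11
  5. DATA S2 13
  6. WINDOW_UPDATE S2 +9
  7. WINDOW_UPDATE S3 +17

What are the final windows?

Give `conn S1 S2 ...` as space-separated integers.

Answer: -10 21 39 26

Derivation:
Op 1: conn=21 S1=21 S2=43 S3=21 blocked=[]
Op 2: conn=14 S1=21 S2=43 S3=14 blocked=[]
Op 3: conn=14 S1=21 S2=43 S3=20 blocked=[]
Op 4: conn=3 S1=21 S2=43 S3=9 blocked=[]
Op 5: conn=-10 S1=21 S2=30 S3=9 blocked=[1, 2, 3]
Op 6: conn=-10 S1=21 S2=39 S3=9 blocked=[1, 2, 3]
Op 7: conn=-10 S1=21 S2=39 S3=26 blocked=[1, 2, 3]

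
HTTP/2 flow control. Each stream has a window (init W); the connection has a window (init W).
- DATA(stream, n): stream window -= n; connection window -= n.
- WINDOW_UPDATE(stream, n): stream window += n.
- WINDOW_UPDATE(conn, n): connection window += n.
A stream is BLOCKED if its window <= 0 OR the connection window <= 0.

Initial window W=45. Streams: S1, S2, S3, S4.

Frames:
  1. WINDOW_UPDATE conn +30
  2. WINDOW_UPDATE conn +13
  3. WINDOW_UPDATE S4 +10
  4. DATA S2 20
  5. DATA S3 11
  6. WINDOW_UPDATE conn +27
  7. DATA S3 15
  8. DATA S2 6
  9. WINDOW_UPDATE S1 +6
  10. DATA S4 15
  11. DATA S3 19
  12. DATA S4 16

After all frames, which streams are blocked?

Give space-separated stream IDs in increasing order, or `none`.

Answer: S3

Derivation:
Op 1: conn=75 S1=45 S2=45 S3=45 S4=45 blocked=[]
Op 2: conn=88 S1=45 S2=45 S3=45 S4=45 blocked=[]
Op 3: conn=88 S1=45 S2=45 S3=45 S4=55 blocked=[]
Op 4: conn=68 S1=45 S2=25 S3=45 S4=55 blocked=[]
Op 5: conn=57 S1=45 S2=25 S3=34 S4=55 blocked=[]
Op 6: conn=84 S1=45 S2=25 S3=34 S4=55 blocked=[]
Op 7: conn=69 S1=45 S2=25 S3=19 S4=55 blocked=[]
Op 8: conn=63 S1=45 S2=19 S3=19 S4=55 blocked=[]
Op 9: conn=63 S1=51 S2=19 S3=19 S4=55 blocked=[]
Op 10: conn=48 S1=51 S2=19 S3=19 S4=40 blocked=[]
Op 11: conn=29 S1=51 S2=19 S3=0 S4=40 blocked=[3]
Op 12: conn=13 S1=51 S2=19 S3=0 S4=24 blocked=[3]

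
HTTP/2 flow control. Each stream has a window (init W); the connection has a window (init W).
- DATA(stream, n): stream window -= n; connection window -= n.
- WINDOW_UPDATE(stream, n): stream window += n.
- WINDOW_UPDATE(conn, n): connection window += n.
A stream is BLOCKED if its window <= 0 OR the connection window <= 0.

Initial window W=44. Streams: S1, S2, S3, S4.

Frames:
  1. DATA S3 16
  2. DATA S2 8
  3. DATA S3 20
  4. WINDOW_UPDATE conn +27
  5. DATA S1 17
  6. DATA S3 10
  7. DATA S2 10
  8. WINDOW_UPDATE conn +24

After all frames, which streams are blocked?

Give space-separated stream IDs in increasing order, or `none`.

Answer: S3

Derivation:
Op 1: conn=28 S1=44 S2=44 S3=28 S4=44 blocked=[]
Op 2: conn=20 S1=44 S2=36 S3=28 S4=44 blocked=[]
Op 3: conn=0 S1=44 S2=36 S3=8 S4=44 blocked=[1, 2, 3, 4]
Op 4: conn=27 S1=44 S2=36 S3=8 S4=44 blocked=[]
Op 5: conn=10 S1=27 S2=36 S3=8 S4=44 blocked=[]
Op 6: conn=0 S1=27 S2=36 S3=-2 S4=44 blocked=[1, 2, 3, 4]
Op 7: conn=-10 S1=27 S2=26 S3=-2 S4=44 blocked=[1, 2, 3, 4]
Op 8: conn=14 S1=27 S2=26 S3=-2 S4=44 blocked=[3]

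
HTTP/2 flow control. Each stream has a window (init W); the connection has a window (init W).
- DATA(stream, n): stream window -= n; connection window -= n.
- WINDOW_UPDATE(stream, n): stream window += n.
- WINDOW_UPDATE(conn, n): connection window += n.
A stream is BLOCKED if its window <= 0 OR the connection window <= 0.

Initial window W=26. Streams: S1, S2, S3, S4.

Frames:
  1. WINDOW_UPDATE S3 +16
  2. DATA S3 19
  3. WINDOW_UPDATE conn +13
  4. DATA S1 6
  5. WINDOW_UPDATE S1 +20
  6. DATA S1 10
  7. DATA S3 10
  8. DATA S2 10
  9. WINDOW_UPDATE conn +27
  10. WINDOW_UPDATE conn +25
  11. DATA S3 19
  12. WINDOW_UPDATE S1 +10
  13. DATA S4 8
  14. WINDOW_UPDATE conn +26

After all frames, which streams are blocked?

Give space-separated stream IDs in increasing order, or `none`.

Answer: S3

Derivation:
Op 1: conn=26 S1=26 S2=26 S3=42 S4=26 blocked=[]
Op 2: conn=7 S1=26 S2=26 S3=23 S4=26 blocked=[]
Op 3: conn=20 S1=26 S2=26 S3=23 S4=26 blocked=[]
Op 4: conn=14 S1=20 S2=26 S3=23 S4=26 blocked=[]
Op 5: conn=14 S1=40 S2=26 S3=23 S4=26 blocked=[]
Op 6: conn=4 S1=30 S2=26 S3=23 S4=26 blocked=[]
Op 7: conn=-6 S1=30 S2=26 S3=13 S4=26 blocked=[1, 2, 3, 4]
Op 8: conn=-16 S1=30 S2=16 S3=13 S4=26 blocked=[1, 2, 3, 4]
Op 9: conn=11 S1=30 S2=16 S3=13 S4=26 blocked=[]
Op 10: conn=36 S1=30 S2=16 S3=13 S4=26 blocked=[]
Op 11: conn=17 S1=30 S2=16 S3=-6 S4=26 blocked=[3]
Op 12: conn=17 S1=40 S2=16 S3=-6 S4=26 blocked=[3]
Op 13: conn=9 S1=40 S2=16 S3=-6 S4=18 blocked=[3]
Op 14: conn=35 S1=40 S2=16 S3=-6 S4=18 blocked=[3]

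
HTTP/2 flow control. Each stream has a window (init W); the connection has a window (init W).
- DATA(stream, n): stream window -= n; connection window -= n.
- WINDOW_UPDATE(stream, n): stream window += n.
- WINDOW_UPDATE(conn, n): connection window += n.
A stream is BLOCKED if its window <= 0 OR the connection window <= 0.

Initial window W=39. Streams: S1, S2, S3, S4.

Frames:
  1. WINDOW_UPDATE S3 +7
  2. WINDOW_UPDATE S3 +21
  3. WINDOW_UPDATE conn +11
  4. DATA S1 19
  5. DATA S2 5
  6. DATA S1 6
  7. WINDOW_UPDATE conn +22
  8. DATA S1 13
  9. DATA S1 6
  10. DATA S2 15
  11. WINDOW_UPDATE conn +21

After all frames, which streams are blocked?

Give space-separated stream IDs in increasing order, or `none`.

Answer: S1

Derivation:
Op 1: conn=39 S1=39 S2=39 S3=46 S4=39 blocked=[]
Op 2: conn=39 S1=39 S2=39 S3=67 S4=39 blocked=[]
Op 3: conn=50 S1=39 S2=39 S3=67 S4=39 blocked=[]
Op 4: conn=31 S1=20 S2=39 S3=67 S4=39 blocked=[]
Op 5: conn=26 S1=20 S2=34 S3=67 S4=39 blocked=[]
Op 6: conn=20 S1=14 S2=34 S3=67 S4=39 blocked=[]
Op 7: conn=42 S1=14 S2=34 S3=67 S4=39 blocked=[]
Op 8: conn=29 S1=1 S2=34 S3=67 S4=39 blocked=[]
Op 9: conn=23 S1=-5 S2=34 S3=67 S4=39 blocked=[1]
Op 10: conn=8 S1=-5 S2=19 S3=67 S4=39 blocked=[1]
Op 11: conn=29 S1=-5 S2=19 S3=67 S4=39 blocked=[1]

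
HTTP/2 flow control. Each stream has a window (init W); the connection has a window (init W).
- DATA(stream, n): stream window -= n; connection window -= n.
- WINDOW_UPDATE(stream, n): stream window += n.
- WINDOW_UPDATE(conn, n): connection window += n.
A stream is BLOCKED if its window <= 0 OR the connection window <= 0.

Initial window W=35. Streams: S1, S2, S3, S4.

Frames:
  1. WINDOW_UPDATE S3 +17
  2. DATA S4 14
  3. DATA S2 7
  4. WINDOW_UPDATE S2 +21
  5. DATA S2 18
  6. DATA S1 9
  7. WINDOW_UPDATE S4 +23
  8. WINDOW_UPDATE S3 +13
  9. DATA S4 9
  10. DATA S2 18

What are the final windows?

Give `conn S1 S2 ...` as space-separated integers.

Answer: -40 26 13 65 35

Derivation:
Op 1: conn=35 S1=35 S2=35 S3=52 S4=35 blocked=[]
Op 2: conn=21 S1=35 S2=35 S3=52 S4=21 blocked=[]
Op 3: conn=14 S1=35 S2=28 S3=52 S4=21 blocked=[]
Op 4: conn=14 S1=35 S2=49 S3=52 S4=21 blocked=[]
Op 5: conn=-4 S1=35 S2=31 S3=52 S4=21 blocked=[1, 2, 3, 4]
Op 6: conn=-13 S1=26 S2=31 S3=52 S4=21 blocked=[1, 2, 3, 4]
Op 7: conn=-13 S1=26 S2=31 S3=52 S4=44 blocked=[1, 2, 3, 4]
Op 8: conn=-13 S1=26 S2=31 S3=65 S4=44 blocked=[1, 2, 3, 4]
Op 9: conn=-22 S1=26 S2=31 S3=65 S4=35 blocked=[1, 2, 3, 4]
Op 10: conn=-40 S1=26 S2=13 S3=65 S4=35 blocked=[1, 2, 3, 4]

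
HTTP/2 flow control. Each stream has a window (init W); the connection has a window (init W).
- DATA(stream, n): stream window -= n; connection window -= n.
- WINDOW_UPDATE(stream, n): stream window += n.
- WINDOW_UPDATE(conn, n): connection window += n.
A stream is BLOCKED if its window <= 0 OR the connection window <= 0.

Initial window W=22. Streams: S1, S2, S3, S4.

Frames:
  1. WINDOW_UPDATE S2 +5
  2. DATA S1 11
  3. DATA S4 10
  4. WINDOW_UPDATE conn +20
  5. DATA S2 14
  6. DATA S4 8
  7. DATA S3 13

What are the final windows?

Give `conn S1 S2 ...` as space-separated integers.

Answer: -14 11 13 9 4

Derivation:
Op 1: conn=22 S1=22 S2=27 S3=22 S4=22 blocked=[]
Op 2: conn=11 S1=11 S2=27 S3=22 S4=22 blocked=[]
Op 3: conn=1 S1=11 S2=27 S3=22 S4=12 blocked=[]
Op 4: conn=21 S1=11 S2=27 S3=22 S4=12 blocked=[]
Op 5: conn=7 S1=11 S2=13 S3=22 S4=12 blocked=[]
Op 6: conn=-1 S1=11 S2=13 S3=22 S4=4 blocked=[1, 2, 3, 4]
Op 7: conn=-14 S1=11 S2=13 S3=9 S4=4 blocked=[1, 2, 3, 4]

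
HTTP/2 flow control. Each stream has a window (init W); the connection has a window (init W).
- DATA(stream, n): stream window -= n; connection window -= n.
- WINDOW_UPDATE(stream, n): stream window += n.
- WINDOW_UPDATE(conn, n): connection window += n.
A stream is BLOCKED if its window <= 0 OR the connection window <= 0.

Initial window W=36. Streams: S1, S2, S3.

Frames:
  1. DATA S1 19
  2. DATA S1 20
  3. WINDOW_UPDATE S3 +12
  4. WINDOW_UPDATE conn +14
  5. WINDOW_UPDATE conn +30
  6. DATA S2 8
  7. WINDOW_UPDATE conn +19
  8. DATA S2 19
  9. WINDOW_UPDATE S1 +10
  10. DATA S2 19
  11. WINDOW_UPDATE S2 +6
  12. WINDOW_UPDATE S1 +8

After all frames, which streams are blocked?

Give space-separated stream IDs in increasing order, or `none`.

Answer: S2

Derivation:
Op 1: conn=17 S1=17 S2=36 S3=36 blocked=[]
Op 2: conn=-3 S1=-3 S2=36 S3=36 blocked=[1, 2, 3]
Op 3: conn=-3 S1=-3 S2=36 S3=48 blocked=[1, 2, 3]
Op 4: conn=11 S1=-3 S2=36 S3=48 blocked=[1]
Op 5: conn=41 S1=-3 S2=36 S3=48 blocked=[1]
Op 6: conn=33 S1=-3 S2=28 S3=48 blocked=[1]
Op 7: conn=52 S1=-3 S2=28 S3=48 blocked=[1]
Op 8: conn=33 S1=-3 S2=9 S3=48 blocked=[1]
Op 9: conn=33 S1=7 S2=9 S3=48 blocked=[]
Op 10: conn=14 S1=7 S2=-10 S3=48 blocked=[2]
Op 11: conn=14 S1=7 S2=-4 S3=48 blocked=[2]
Op 12: conn=14 S1=15 S2=-4 S3=48 blocked=[2]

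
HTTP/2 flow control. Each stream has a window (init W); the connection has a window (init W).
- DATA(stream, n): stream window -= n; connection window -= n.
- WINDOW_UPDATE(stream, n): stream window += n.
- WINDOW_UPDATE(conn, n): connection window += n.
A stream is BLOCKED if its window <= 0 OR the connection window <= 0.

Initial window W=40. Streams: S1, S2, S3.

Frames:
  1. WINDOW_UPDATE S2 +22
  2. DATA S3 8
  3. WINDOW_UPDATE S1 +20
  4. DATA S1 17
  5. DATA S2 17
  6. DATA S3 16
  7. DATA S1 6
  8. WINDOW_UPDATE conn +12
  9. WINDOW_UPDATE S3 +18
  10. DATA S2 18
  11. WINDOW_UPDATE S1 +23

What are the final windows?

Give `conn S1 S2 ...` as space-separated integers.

Answer: -30 60 27 34

Derivation:
Op 1: conn=40 S1=40 S2=62 S3=40 blocked=[]
Op 2: conn=32 S1=40 S2=62 S3=32 blocked=[]
Op 3: conn=32 S1=60 S2=62 S3=32 blocked=[]
Op 4: conn=15 S1=43 S2=62 S3=32 blocked=[]
Op 5: conn=-2 S1=43 S2=45 S3=32 blocked=[1, 2, 3]
Op 6: conn=-18 S1=43 S2=45 S3=16 blocked=[1, 2, 3]
Op 7: conn=-24 S1=37 S2=45 S3=16 blocked=[1, 2, 3]
Op 8: conn=-12 S1=37 S2=45 S3=16 blocked=[1, 2, 3]
Op 9: conn=-12 S1=37 S2=45 S3=34 blocked=[1, 2, 3]
Op 10: conn=-30 S1=37 S2=27 S3=34 blocked=[1, 2, 3]
Op 11: conn=-30 S1=60 S2=27 S3=34 blocked=[1, 2, 3]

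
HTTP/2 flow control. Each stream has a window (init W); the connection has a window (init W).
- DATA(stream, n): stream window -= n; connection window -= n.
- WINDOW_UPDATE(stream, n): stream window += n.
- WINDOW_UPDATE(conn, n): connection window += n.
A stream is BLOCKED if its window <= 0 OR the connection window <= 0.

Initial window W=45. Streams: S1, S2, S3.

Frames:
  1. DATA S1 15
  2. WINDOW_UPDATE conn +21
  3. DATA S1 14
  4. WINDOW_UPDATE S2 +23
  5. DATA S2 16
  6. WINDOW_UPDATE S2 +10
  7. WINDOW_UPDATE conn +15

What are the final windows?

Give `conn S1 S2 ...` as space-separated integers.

Op 1: conn=30 S1=30 S2=45 S3=45 blocked=[]
Op 2: conn=51 S1=30 S2=45 S3=45 blocked=[]
Op 3: conn=37 S1=16 S2=45 S3=45 blocked=[]
Op 4: conn=37 S1=16 S2=68 S3=45 blocked=[]
Op 5: conn=21 S1=16 S2=52 S3=45 blocked=[]
Op 6: conn=21 S1=16 S2=62 S3=45 blocked=[]
Op 7: conn=36 S1=16 S2=62 S3=45 blocked=[]

Answer: 36 16 62 45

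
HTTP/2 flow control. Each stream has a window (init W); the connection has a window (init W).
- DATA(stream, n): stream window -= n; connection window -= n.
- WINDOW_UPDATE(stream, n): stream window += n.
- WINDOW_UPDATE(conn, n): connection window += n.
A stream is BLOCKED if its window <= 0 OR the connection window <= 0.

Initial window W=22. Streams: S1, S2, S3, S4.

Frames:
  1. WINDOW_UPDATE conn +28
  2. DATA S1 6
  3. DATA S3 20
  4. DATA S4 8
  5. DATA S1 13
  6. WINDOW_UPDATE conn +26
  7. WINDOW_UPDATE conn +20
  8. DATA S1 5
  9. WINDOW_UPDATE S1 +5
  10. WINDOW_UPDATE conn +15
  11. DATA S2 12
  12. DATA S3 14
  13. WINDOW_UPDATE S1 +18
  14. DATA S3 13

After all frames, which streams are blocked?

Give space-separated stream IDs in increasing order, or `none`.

Op 1: conn=50 S1=22 S2=22 S3=22 S4=22 blocked=[]
Op 2: conn=44 S1=16 S2=22 S3=22 S4=22 blocked=[]
Op 3: conn=24 S1=16 S2=22 S3=2 S4=22 blocked=[]
Op 4: conn=16 S1=16 S2=22 S3=2 S4=14 blocked=[]
Op 5: conn=3 S1=3 S2=22 S3=2 S4=14 blocked=[]
Op 6: conn=29 S1=3 S2=22 S3=2 S4=14 blocked=[]
Op 7: conn=49 S1=3 S2=22 S3=2 S4=14 blocked=[]
Op 8: conn=44 S1=-2 S2=22 S3=2 S4=14 blocked=[1]
Op 9: conn=44 S1=3 S2=22 S3=2 S4=14 blocked=[]
Op 10: conn=59 S1=3 S2=22 S3=2 S4=14 blocked=[]
Op 11: conn=47 S1=3 S2=10 S3=2 S4=14 blocked=[]
Op 12: conn=33 S1=3 S2=10 S3=-12 S4=14 blocked=[3]
Op 13: conn=33 S1=21 S2=10 S3=-12 S4=14 blocked=[3]
Op 14: conn=20 S1=21 S2=10 S3=-25 S4=14 blocked=[3]

Answer: S3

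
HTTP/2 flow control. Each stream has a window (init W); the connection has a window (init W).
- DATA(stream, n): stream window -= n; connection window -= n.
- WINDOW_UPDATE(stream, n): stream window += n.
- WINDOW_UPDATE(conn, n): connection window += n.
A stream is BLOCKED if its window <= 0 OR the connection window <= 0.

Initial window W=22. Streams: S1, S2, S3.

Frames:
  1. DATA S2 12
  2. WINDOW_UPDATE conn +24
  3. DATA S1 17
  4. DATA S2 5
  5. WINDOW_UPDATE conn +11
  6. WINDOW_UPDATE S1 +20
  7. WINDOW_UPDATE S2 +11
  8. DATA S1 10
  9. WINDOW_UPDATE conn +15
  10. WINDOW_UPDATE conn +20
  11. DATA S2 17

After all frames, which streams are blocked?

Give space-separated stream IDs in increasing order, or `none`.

Answer: S2

Derivation:
Op 1: conn=10 S1=22 S2=10 S3=22 blocked=[]
Op 2: conn=34 S1=22 S2=10 S3=22 blocked=[]
Op 3: conn=17 S1=5 S2=10 S3=22 blocked=[]
Op 4: conn=12 S1=5 S2=5 S3=22 blocked=[]
Op 5: conn=23 S1=5 S2=5 S3=22 blocked=[]
Op 6: conn=23 S1=25 S2=5 S3=22 blocked=[]
Op 7: conn=23 S1=25 S2=16 S3=22 blocked=[]
Op 8: conn=13 S1=15 S2=16 S3=22 blocked=[]
Op 9: conn=28 S1=15 S2=16 S3=22 blocked=[]
Op 10: conn=48 S1=15 S2=16 S3=22 blocked=[]
Op 11: conn=31 S1=15 S2=-1 S3=22 blocked=[2]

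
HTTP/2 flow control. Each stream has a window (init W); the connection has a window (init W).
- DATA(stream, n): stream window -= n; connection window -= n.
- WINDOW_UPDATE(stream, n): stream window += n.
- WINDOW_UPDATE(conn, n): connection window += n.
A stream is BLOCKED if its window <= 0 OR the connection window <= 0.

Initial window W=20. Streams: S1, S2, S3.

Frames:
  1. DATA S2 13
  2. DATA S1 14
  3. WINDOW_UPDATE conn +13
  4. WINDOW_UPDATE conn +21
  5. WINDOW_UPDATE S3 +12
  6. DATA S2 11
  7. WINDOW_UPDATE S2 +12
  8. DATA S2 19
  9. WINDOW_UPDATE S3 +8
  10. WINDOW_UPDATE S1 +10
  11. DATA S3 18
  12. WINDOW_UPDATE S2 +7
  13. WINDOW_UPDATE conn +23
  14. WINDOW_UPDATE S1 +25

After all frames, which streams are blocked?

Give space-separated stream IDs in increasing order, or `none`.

Answer: S2

Derivation:
Op 1: conn=7 S1=20 S2=7 S3=20 blocked=[]
Op 2: conn=-7 S1=6 S2=7 S3=20 blocked=[1, 2, 3]
Op 3: conn=6 S1=6 S2=7 S3=20 blocked=[]
Op 4: conn=27 S1=6 S2=7 S3=20 blocked=[]
Op 5: conn=27 S1=6 S2=7 S3=32 blocked=[]
Op 6: conn=16 S1=6 S2=-4 S3=32 blocked=[2]
Op 7: conn=16 S1=6 S2=8 S3=32 blocked=[]
Op 8: conn=-3 S1=6 S2=-11 S3=32 blocked=[1, 2, 3]
Op 9: conn=-3 S1=6 S2=-11 S3=40 blocked=[1, 2, 3]
Op 10: conn=-3 S1=16 S2=-11 S3=40 blocked=[1, 2, 3]
Op 11: conn=-21 S1=16 S2=-11 S3=22 blocked=[1, 2, 3]
Op 12: conn=-21 S1=16 S2=-4 S3=22 blocked=[1, 2, 3]
Op 13: conn=2 S1=16 S2=-4 S3=22 blocked=[2]
Op 14: conn=2 S1=41 S2=-4 S3=22 blocked=[2]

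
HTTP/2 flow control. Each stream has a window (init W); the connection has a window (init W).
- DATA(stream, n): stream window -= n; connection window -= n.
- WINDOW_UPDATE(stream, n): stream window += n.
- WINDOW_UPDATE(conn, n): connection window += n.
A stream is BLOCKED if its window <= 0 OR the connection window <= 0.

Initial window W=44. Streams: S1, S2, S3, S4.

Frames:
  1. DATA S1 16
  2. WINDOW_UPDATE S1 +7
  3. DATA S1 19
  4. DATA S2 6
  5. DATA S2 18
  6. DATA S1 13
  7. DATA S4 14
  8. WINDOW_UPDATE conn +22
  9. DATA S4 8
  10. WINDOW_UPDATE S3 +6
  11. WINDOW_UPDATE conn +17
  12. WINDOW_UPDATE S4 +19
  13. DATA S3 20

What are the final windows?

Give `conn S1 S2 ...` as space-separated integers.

Op 1: conn=28 S1=28 S2=44 S3=44 S4=44 blocked=[]
Op 2: conn=28 S1=35 S2=44 S3=44 S4=44 blocked=[]
Op 3: conn=9 S1=16 S2=44 S3=44 S4=44 blocked=[]
Op 4: conn=3 S1=16 S2=38 S3=44 S4=44 blocked=[]
Op 5: conn=-15 S1=16 S2=20 S3=44 S4=44 blocked=[1, 2, 3, 4]
Op 6: conn=-28 S1=3 S2=20 S3=44 S4=44 blocked=[1, 2, 3, 4]
Op 7: conn=-42 S1=3 S2=20 S3=44 S4=30 blocked=[1, 2, 3, 4]
Op 8: conn=-20 S1=3 S2=20 S3=44 S4=30 blocked=[1, 2, 3, 4]
Op 9: conn=-28 S1=3 S2=20 S3=44 S4=22 blocked=[1, 2, 3, 4]
Op 10: conn=-28 S1=3 S2=20 S3=50 S4=22 blocked=[1, 2, 3, 4]
Op 11: conn=-11 S1=3 S2=20 S3=50 S4=22 blocked=[1, 2, 3, 4]
Op 12: conn=-11 S1=3 S2=20 S3=50 S4=41 blocked=[1, 2, 3, 4]
Op 13: conn=-31 S1=3 S2=20 S3=30 S4=41 blocked=[1, 2, 3, 4]

Answer: -31 3 20 30 41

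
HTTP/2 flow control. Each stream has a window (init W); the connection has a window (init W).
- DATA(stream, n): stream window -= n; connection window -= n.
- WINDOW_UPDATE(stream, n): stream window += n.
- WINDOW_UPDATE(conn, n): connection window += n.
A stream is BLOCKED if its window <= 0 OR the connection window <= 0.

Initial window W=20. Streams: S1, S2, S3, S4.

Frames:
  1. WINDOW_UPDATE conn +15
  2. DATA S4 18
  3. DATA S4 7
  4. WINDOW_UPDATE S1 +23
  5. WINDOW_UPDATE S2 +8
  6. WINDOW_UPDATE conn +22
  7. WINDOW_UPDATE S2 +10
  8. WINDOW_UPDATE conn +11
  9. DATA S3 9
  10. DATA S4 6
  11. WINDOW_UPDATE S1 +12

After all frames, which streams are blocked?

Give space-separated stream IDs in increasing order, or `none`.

Answer: S4

Derivation:
Op 1: conn=35 S1=20 S2=20 S3=20 S4=20 blocked=[]
Op 2: conn=17 S1=20 S2=20 S3=20 S4=2 blocked=[]
Op 3: conn=10 S1=20 S2=20 S3=20 S4=-5 blocked=[4]
Op 4: conn=10 S1=43 S2=20 S3=20 S4=-5 blocked=[4]
Op 5: conn=10 S1=43 S2=28 S3=20 S4=-5 blocked=[4]
Op 6: conn=32 S1=43 S2=28 S3=20 S4=-5 blocked=[4]
Op 7: conn=32 S1=43 S2=38 S3=20 S4=-5 blocked=[4]
Op 8: conn=43 S1=43 S2=38 S3=20 S4=-5 blocked=[4]
Op 9: conn=34 S1=43 S2=38 S3=11 S4=-5 blocked=[4]
Op 10: conn=28 S1=43 S2=38 S3=11 S4=-11 blocked=[4]
Op 11: conn=28 S1=55 S2=38 S3=11 S4=-11 blocked=[4]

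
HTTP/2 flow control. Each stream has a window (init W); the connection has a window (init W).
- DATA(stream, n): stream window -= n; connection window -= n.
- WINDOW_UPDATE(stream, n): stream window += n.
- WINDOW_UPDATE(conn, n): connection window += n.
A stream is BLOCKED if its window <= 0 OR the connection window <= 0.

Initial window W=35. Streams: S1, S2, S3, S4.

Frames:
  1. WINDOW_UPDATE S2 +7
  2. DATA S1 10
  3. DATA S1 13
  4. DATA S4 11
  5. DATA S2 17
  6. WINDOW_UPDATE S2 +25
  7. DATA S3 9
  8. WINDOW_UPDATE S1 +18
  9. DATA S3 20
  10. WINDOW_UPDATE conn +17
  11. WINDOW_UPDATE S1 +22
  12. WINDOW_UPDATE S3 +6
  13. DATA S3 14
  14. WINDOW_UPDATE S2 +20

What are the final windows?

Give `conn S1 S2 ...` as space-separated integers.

Answer: -42 52 70 -2 24

Derivation:
Op 1: conn=35 S1=35 S2=42 S3=35 S4=35 blocked=[]
Op 2: conn=25 S1=25 S2=42 S3=35 S4=35 blocked=[]
Op 3: conn=12 S1=12 S2=42 S3=35 S4=35 blocked=[]
Op 4: conn=1 S1=12 S2=42 S3=35 S4=24 blocked=[]
Op 5: conn=-16 S1=12 S2=25 S3=35 S4=24 blocked=[1, 2, 3, 4]
Op 6: conn=-16 S1=12 S2=50 S3=35 S4=24 blocked=[1, 2, 3, 4]
Op 7: conn=-25 S1=12 S2=50 S3=26 S4=24 blocked=[1, 2, 3, 4]
Op 8: conn=-25 S1=30 S2=50 S3=26 S4=24 blocked=[1, 2, 3, 4]
Op 9: conn=-45 S1=30 S2=50 S3=6 S4=24 blocked=[1, 2, 3, 4]
Op 10: conn=-28 S1=30 S2=50 S3=6 S4=24 blocked=[1, 2, 3, 4]
Op 11: conn=-28 S1=52 S2=50 S3=6 S4=24 blocked=[1, 2, 3, 4]
Op 12: conn=-28 S1=52 S2=50 S3=12 S4=24 blocked=[1, 2, 3, 4]
Op 13: conn=-42 S1=52 S2=50 S3=-2 S4=24 blocked=[1, 2, 3, 4]
Op 14: conn=-42 S1=52 S2=70 S3=-2 S4=24 blocked=[1, 2, 3, 4]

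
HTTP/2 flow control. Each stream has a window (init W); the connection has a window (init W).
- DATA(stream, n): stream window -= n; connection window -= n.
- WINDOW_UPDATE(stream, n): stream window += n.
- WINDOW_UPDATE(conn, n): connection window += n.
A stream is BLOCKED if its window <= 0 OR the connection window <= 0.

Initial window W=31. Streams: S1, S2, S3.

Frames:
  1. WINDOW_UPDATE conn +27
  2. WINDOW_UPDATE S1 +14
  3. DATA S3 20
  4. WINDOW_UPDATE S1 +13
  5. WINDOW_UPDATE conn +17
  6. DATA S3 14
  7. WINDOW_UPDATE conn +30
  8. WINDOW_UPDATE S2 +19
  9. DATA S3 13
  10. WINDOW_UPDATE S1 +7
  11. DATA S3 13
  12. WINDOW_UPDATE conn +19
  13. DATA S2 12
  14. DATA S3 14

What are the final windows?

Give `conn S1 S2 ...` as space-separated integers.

Op 1: conn=58 S1=31 S2=31 S3=31 blocked=[]
Op 2: conn=58 S1=45 S2=31 S3=31 blocked=[]
Op 3: conn=38 S1=45 S2=31 S3=11 blocked=[]
Op 4: conn=38 S1=58 S2=31 S3=11 blocked=[]
Op 5: conn=55 S1=58 S2=31 S3=11 blocked=[]
Op 6: conn=41 S1=58 S2=31 S3=-3 blocked=[3]
Op 7: conn=71 S1=58 S2=31 S3=-3 blocked=[3]
Op 8: conn=71 S1=58 S2=50 S3=-3 blocked=[3]
Op 9: conn=58 S1=58 S2=50 S3=-16 blocked=[3]
Op 10: conn=58 S1=65 S2=50 S3=-16 blocked=[3]
Op 11: conn=45 S1=65 S2=50 S3=-29 blocked=[3]
Op 12: conn=64 S1=65 S2=50 S3=-29 blocked=[3]
Op 13: conn=52 S1=65 S2=38 S3=-29 blocked=[3]
Op 14: conn=38 S1=65 S2=38 S3=-43 blocked=[3]

Answer: 38 65 38 -43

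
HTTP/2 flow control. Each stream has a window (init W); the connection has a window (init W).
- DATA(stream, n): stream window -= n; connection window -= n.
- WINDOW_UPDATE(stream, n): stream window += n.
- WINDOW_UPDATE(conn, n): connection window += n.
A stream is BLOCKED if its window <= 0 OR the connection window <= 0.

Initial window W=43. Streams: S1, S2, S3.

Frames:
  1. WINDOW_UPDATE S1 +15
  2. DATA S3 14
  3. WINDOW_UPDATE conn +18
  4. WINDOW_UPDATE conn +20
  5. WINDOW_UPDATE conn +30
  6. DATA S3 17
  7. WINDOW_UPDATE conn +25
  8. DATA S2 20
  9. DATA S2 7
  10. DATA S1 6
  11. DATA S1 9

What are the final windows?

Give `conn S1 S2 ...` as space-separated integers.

Op 1: conn=43 S1=58 S2=43 S3=43 blocked=[]
Op 2: conn=29 S1=58 S2=43 S3=29 blocked=[]
Op 3: conn=47 S1=58 S2=43 S3=29 blocked=[]
Op 4: conn=67 S1=58 S2=43 S3=29 blocked=[]
Op 5: conn=97 S1=58 S2=43 S3=29 blocked=[]
Op 6: conn=80 S1=58 S2=43 S3=12 blocked=[]
Op 7: conn=105 S1=58 S2=43 S3=12 blocked=[]
Op 8: conn=85 S1=58 S2=23 S3=12 blocked=[]
Op 9: conn=78 S1=58 S2=16 S3=12 blocked=[]
Op 10: conn=72 S1=52 S2=16 S3=12 blocked=[]
Op 11: conn=63 S1=43 S2=16 S3=12 blocked=[]

Answer: 63 43 16 12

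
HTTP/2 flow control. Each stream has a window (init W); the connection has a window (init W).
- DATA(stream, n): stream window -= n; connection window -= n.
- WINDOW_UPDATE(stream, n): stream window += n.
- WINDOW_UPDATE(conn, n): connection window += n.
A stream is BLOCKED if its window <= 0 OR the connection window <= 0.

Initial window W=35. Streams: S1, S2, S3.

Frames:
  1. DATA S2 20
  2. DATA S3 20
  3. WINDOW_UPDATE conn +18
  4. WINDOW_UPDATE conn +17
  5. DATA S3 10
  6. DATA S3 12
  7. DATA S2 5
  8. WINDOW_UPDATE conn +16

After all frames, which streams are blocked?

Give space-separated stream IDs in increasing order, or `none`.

Answer: S3

Derivation:
Op 1: conn=15 S1=35 S2=15 S3=35 blocked=[]
Op 2: conn=-5 S1=35 S2=15 S3=15 blocked=[1, 2, 3]
Op 3: conn=13 S1=35 S2=15 S3=15 blocked=[]
Op 4: conn=30 S1=35 S2=15 S3=15 blocked=[]
Op 5: conn=20 S1=35 S2=15 S3=5 blocked=[]
Op 6: conn=8 S1=35 S2=15 S3=-7 blocked=[3]
Op 7: conn=3 S1=35 S2=10 S3=-7 blocked=[3]
Op 8: conn=19 S1=35 S2=10 S3=-7 blocked=[3]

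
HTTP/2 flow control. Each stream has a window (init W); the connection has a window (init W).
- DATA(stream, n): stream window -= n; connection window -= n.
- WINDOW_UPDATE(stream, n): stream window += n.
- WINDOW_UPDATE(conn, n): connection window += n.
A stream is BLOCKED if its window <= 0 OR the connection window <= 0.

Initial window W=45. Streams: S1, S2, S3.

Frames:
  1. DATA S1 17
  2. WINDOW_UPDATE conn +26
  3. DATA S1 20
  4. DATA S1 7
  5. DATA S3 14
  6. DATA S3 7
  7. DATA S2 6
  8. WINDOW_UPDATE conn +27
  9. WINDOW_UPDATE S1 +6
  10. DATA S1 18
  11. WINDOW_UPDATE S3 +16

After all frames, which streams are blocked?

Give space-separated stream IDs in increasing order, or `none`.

Answer: S1

Derivation:
Op 1: conn=28 S1=28 S2=45 S3=45 blocked=[]
Op 2: conn=54 S1=28 S2=45 S3=45 blocked=[]
Op 3: conn=34 S1=8 S2=45 S3=45 blocked=[]
Op 4: conn=27 S1=1 S2=45 S3=45 blocked=[]
Op 5: conn=13 S1=1 S2=45 S3=31 blocked=[]
Op 6: conn=6 S1=1 S2=45 S3=24 blocked=[]
Op 7: conn=0 S1=1 S2=39 S3=24 blocked=[1, 2, 3]
Op 8: conn=27 S1=1 S2=39 S3=24 blocked=[]
Op 9: conn=27 S1=7 S2=39 S3=24 blocked=[]
Op 10: conn=9 S1=-11 S2=39 S3=24 blocked=[1]
Op 11: conn=9 S1=-11 S2=39 S3=40 blocked=[1]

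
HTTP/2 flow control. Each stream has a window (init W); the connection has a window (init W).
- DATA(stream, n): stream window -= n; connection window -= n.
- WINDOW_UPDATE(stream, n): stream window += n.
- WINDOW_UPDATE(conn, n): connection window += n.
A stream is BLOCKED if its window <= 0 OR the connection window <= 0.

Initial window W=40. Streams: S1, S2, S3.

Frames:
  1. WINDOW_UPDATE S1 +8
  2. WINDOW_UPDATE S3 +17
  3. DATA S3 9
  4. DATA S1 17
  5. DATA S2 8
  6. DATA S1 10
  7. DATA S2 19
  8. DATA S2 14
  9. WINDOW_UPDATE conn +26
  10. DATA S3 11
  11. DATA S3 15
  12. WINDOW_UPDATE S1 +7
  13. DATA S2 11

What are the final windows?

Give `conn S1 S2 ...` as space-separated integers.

Answer: -48 28 -12 22

Derivation:
Op 1: conn=40 S1=48 S2=40 S3=40 blocked=[]
Op 2: conn=40 S1=48 S2=40 S3=57 blocked=[]
Op 3: conn=31 S1=48 S2=40 S3=48 blocked=[]
Op 4: conn=14 S1=31 S2=40 S3=48 blocked=[]
Op 5: conn=6 S1=31 S2=32 S3=48 blocked=[]
Op 6: conn=-4 S1=21 S2=32 S3=48 blocked=[1, 2, 3]
Op 7: conn=-23 S1=21 S2=13 S3=48 blocked=[1, 2, 3]
Op 8: conn=-37 S1=21 S2=-1 S3=48 blocked=[1, 2, 3]
Op 9: conn=-11 S1=21 S2=-1 S3=48 blocked=[1, 2, 3]
Op 10: conn=-22 S1=21 S2=-1 S3=37 blocked=[1, 2, 3]
Op 11: conn=-37 S1=21 S2=-1 S3=22 blocked=[1, 2, 3]
Op 12: conn=-37 S1=28 S2=-1 S3=22 blocked=[1, 2, 3]
Op 13: conn=-48 S1=28 S2=-12 S3=22 blocked=[1, 2, 3]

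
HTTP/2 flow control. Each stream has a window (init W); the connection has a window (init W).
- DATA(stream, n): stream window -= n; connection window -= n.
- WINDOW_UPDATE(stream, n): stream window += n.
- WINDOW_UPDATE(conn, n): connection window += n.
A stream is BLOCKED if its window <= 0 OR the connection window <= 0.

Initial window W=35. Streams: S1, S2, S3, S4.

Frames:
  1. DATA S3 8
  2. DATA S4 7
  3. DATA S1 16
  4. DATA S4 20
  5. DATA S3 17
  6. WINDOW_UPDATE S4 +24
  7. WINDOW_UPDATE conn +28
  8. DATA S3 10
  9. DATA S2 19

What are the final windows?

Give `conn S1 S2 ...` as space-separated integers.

Answer: -34 19 16 0 32

Derivation:
Op 1: conn=27 S1=35 S2=35 S3=27 S4=35 blocked=[]
Op 2: conn=20 S1=35 S2=35 S3=27 S4=28 blocked=[]
Op 3: conn=4 S1=19 S2=35 S3=27 S4=28 blocked=[]
Op 4: conn=-16 S1=19 S2=35 S3=27 S4=8 blocked=[1, 2, 3, 4]
Op 5: conn=-33 S1=19 S2=35 S3=10 S4=8 blocked=[1, 2, 3, 4]
Op 6: conn=-33 S1=19 S2=35 S3=10 S4=32 blocked=[1, 2, 3, 4]
Op 7: conn=-5 S1=19 S2=35 S3=10 S4=32 blocked=[1, 2, 3, 4]
Op 8: conn=-15 S1=19 S2=35 S3=0 S4=32 blocked=[1, 2, 3, 4]
Op 9: conn=-34 S1=19 S2=16 S3=0 S4=32 blocked=[1, 2, 3, 4]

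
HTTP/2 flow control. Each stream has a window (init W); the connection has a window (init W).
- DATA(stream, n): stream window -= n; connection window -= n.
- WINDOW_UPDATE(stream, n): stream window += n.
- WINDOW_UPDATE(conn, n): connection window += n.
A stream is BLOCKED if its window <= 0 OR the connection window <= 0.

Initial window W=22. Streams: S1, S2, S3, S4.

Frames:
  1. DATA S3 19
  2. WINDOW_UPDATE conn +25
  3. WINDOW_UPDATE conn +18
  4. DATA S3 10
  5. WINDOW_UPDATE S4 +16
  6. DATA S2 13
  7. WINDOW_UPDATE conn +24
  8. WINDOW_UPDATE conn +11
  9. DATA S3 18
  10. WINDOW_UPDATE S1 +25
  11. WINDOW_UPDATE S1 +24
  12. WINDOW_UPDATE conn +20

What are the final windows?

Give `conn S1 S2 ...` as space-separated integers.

Answer: 60 71 9 -25 38

Derivation:
Op 1: conn=3 S1=22 S2=22 S3=3 S4=22 blocked=[]
Op 2: conn=28 S1=22 S2=22 S3=3 S4=22 blocked=[]
Op 3: conn=46 S1=22 S2=22 S3=3 S4=22 blocked=[]
Op 4: conn=36 S1=22 S2=22 S3=-7 S4=22 blocked=[3]
Op 5: conn=36 S1=22 S2=22 S3=-7 S4=38 blocked=[3]
Op 6: conn=23 S1=22 S2=9 S3=-7 S4=38 blocked=[3]
Op 7: conn=47 S1=22 S2=9 S3=-7 S4=38 blocked=[3]
Op 8: conn=58 S1=22 S2=9 S3=-7 S4=38 blocked=[3]
Op 9: conn=40 S1=22 S2=9 S3=-25 S4=38 blocked=[3]
Op 10: conn=40 S1=47 S2=9 S3=-25 S4=38 blocked=[3]
Op 11: conn=40 S1=71 S2=9 S3=-25 S4=38 blocked=[3]
Op 12: conn=60 S1=71 S2=9 S3=-25 S4=38 blocked=[3]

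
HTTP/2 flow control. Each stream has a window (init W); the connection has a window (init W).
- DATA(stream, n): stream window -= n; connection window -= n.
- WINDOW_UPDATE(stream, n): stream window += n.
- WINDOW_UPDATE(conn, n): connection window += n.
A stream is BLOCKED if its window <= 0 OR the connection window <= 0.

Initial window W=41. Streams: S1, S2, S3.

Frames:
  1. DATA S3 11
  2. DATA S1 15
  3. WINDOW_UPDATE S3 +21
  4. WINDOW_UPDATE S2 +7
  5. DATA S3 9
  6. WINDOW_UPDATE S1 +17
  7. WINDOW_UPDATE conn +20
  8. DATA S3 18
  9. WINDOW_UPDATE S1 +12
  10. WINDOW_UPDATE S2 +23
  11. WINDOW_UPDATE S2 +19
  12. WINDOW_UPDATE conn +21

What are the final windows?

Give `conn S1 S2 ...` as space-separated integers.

Op 1: conn=30 S1=41 S2=41 S3=30 blocked=[]
Op 2: conn=15 S1=26 S2=41 S3=30 blocked=[]
Op 3: conn=15 S1=26 S2=41 S3=51 blocked=[]
Op 4: conn=15 S1=26 S2=48 S3=51 blocked=[]
Op 5: conn=6 S1=26 S2=48 S3=42 blocked=[]
Op 6: conn=6 S1=43 S2=48 S3=42 blocked=[]
Op 7: conn=26 S1=43 S2=48 S3=42 blocked=[]
Op 8: conn=8 S1=43 S2=48 S3=24 blocked=[]
Op 9: conn=8 S1=55 S2=48 S3=24 blocked=[]
Op 10: conn=8 S1=55 S2=71 S3=24 blocked=[]
Op 11: conn=8 S1=55 S2=90 S3=24 blocked=[]
Op 12: conn=29 S1=55 S2=90 S3=24 blocked=[]

Answer: 29 55 90 24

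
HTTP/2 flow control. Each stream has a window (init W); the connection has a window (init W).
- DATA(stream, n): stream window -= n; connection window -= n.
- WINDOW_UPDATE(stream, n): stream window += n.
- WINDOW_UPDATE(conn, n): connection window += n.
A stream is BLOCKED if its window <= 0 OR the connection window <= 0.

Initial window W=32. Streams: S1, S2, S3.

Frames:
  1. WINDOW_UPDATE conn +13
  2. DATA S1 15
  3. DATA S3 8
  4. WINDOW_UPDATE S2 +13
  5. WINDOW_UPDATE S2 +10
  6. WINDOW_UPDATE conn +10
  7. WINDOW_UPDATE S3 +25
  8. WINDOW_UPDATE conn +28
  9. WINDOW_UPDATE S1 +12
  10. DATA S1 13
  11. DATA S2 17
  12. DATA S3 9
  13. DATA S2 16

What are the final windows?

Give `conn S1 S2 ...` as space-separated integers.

Op 1: conn=45 S1=32 S2=32 S3=32 blocked=[]
Op 2: conn=30 S1=17 S2=32 S3=32 blocked=[]
Op 3: conn=22 S1=17 S2=32 S3=24 blocked=[]
Op 4: conn=22 S1=17 S2=45 S3=24 blocked=[]
Op 5: conn=22 S1=17 S2=55 S3=24 blocked=[]
Op 6: conn=32 S1=17 S2=55 S3=24 blocked=[]
Op 7: conn=32 S1=17 S2=55 S3=49 blocked=[]
Op 8: conn=60 S1=17 S2=55 S3=49 blocked=[]
Op 9: conn=60 S1=29 S2=55 S3=49 blocked=[]
Op 10: conn=47 S1=16 S2=55 S3=49 blocked=[]
Op 11: conn=30 S1=16 S2=38 S3=49 blocked=[]
Op 12: conn=21 S1=16 S2=38 S3=40 blocked=[]
Op 13: conn=5 S1=16 S2=22 S3=40 blocked=[]

Answer: 5 16 22 40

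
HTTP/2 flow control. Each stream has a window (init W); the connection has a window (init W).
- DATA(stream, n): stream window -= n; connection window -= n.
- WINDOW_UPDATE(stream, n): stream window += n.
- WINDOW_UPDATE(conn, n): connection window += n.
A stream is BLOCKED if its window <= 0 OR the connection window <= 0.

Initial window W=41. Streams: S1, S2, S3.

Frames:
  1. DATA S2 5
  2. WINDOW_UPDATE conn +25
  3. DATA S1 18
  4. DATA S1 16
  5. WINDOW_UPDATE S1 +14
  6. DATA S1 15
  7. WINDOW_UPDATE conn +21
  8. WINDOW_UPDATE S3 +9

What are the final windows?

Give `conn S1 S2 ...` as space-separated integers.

Answer: 33 6 36 50

Derivation:
Op 1: conn=36 S1=41 S2=36 S3=41 blocked=[]
Op 2: conn=61 S1=41 S2=36 S3=41 blocked=[]
Op 3: conn=43 S1=23 S2=36 S3=41 blocked=[]
Op 4: conn=27 S1=7 S2=36 S3=41 blocked=[]
Op 5: conn=27 S1=21 S2=36 S3=41 blocked=[]
Op 6: conn=12 S1=6 S2=36 S3=41 blocked=[]
Op 7: conn=33 S1=6 S2=36 S3=41 blocked=[]
Op 8: conn=33 S1=6 S2=36 S3=50 blocked=[]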